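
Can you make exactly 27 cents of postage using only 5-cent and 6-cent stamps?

We need non-negative x, y with 5x + 6y = 27.
gcd(5, 6) = 1 divides 27, so integer solutions exist.
Search for a non-negative one: x = 3 gives 6y = 27 - 15 = 12, so y = 2.
Check: 5·3 + 6·2 = 27 ✓

Yes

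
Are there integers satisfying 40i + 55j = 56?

Step 1: Compute gcd(40, 55).
gcd(40, 55) = 5

Step 2: Check divisibility.
Does 5 divide 56? 56 = 5 x 11 + 1, so no.

By the theorem on linear Diophantine equations, 40i + 55j = 56 has integer solutions if and only if gcd(40, 55) divides 56. Since 5 does not divide 56, no solutions exist.

No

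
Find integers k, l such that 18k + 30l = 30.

Step 1: Check solvability.
gcd(18, 30) = 6
Since 6 divides 30, solutions exist.

Step 2: Apply extended Euclidean algorithm to find gcd.
We find integers such that 18*x0 + 30*y0 = 6

Step 3: Scale the particular solution.
Multiply by 30/6 = 5:
k = 10, l = -5

Step 4: Verify.
18*(10) + 30*(-5) = 30 = 30 ✓

k = 10, l = -5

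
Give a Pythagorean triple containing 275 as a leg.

We need the other leg and hypotenuse such that 275² + x² = c².
Take x = 252, c = 373: 275² + 252² = 75625 + 63504 = 139129 = 373² ✓
Triple: (275, 252, 373)

(275, 252, 373)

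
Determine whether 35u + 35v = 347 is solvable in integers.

Step 1: Compute gcd(35, 35).
gcd(35, 35) = 35

Step 2: Check divisibility.
Does 35 divide 347? 347 = 35 x 9 + 32, so no.

By the theorem on linear Diophantine equations, 35u + 35v = 347 has integer solutions if and only if gcd(35, 35) divides 347. Since 35 does not divide 347, no solutions exist.

No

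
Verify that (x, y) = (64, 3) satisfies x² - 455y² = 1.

Compute x² = 64² = 4096
Compute 455y² = 455·3² = 455·9 = 4095
x² - 455y² = 4096 - 4095 = 1
Since this equals 1, (64, 3) is a solution.

Yes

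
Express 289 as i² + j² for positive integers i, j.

We need to find integers i, j > 0 such that i² + j² = 289.
Trying i = 8: j² = 289 - 8² = 289 - 64 = 225
j = 15
Check: 8² + 15² = 64 + 225 = 289 ✓

289 = 8² + 15²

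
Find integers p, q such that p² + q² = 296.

We need to find integers p, q > 0 such that p² + q² = 296.
Trying p = 10: q² = 296 - 10² = 296 - 100 = 196
q = 14
Check: 10² + 14² = 100 + 196 = 296 ✓

296 = 10² + 14²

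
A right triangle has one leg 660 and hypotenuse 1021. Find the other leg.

a² = c² - b² = 1042441 - 435600 = 606841
a = 779

779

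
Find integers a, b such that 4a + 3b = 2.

Step 1: Check solvability.
gcd(4, 3) = 1
Since 1 divides 2, solutions exist.

Step 2: Apply extended Euclidean algorithm to find gcd.
We find integers such that 4*x0 + 3*y0 = 1

Step 3: Scale the particular solution.
Multiply by 2/1 = 2:
a = 2, b = -2

Step 4: Verify.
4*(2) + 3*(-2) = 2 = 2 ✓

a = 2, b = -2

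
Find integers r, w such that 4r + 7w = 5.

Step 1: Check solvability.
gcd(4, 7) = 1
Since 1 divides 5, solutions exist.

Step 2: Apply extended Euclidean algorithm to find gcd.
We find integers such that 4*x0 + 7*y0 = 1

Step 3: Scale the particular solution.
Multiply by 5/1 = 5:
r = 10, w = -5

Step 4: Verify.
4*(10) + 7*(-5) = 5 = 5 ✓

r = 10, w = -5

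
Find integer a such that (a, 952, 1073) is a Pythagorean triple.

a² = c² - b² = 1073² - 952² = 1151329 - 906304 = 245025
a = sqrt(245025) = 495

495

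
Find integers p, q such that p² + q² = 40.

We need to find integers p, q > 0 such that p² + q² = 40.
Trying p = 2: q² = 40 - 2² = 40 - 4 = 36
q = 6
Check: 2² + 6² = 4 + 36 = 40 ✓

40 = 2² + 6²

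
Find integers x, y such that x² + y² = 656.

We need to find integers x, y > 0 such that x² + y² = 656.
Trying x = 16: y² = 656 - 16² = 656 - 256 = 400
y = 20
Check: 16² + 20² = 256 + 400 = 656 ✓

656 = 16² + 20²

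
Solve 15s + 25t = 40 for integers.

Step 1: Check solvability.
gcd(15, 25) = 5
Since 5 divides 40, solutions exist.

Step 2: Apply extended Euclidean algorithm to find gcd.
We find integers such that 15*x0 + 25*y0 = 5

Step 3: Scale the particular solution.
Multiply by 40/5 = 8:
s = 16, t = -8

Step 4: Verify.
15*(16) + 25*(-8) = 40 = 40 ✓

s = 16, t = -8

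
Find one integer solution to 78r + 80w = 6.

Step 1: Check solvability.
gcd(78, 80) = 2
Since 2 divides 6, solutions exist.

Step 2: Apply extended Euclidean algorithm to find gcd.
We find integers such that 78*x0 + 80*y0 = 2

Step 3: Scale the particular solution.
Multiply by 6/2 = 3:
r = -3, w = 3

Step 4: Verify.
78*(-3) + 80*(3) = 6 = 6 ✓

r = -3, w = 3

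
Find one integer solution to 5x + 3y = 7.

Step 1: Check solvability.
gcd(5, 3) = 1
Since 1 divides 7, solutions exist.

Step 2: Apply extended Euclidean algorithm to find gcd.
We find integers such that 5*x0 + 3*y0 = 1

Step 3: Scale the particular solution.
Multiply by 7/1 = 7:
x = -7, y = 14

Step 4: Verify.
5*(-7) + 3*(14) = 7 = 7 ✓

x = -7, y = 14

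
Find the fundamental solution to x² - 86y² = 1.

We seek the smallest positive integers (x, y) with x² - 86y² = 1, i.e., x² = 86y² + 1.
Try successive y values:
y = 1: x² = 86·1² + 1 = 87, not a perfect square
y = 2: x² = 86·2² + 1 = 345, not a perfect square
y = 3: x² = 86·3² + 1 = 775, not a perfect square
... continuing the search (or via continued fractions) ...
y = 1122: x² = 86·1122² + 1 = 108264025, x = 10405 ✓

Verify: 10405² - 86·1122² = 108264025 - 108264024 = 1 ✓

x = 10405, y = 1122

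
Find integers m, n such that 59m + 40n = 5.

Step 1: Check solvability.
gcd(59, 40) = 1
Since 1 divides 5, solutions exist.

Step 2: Apply extended Euclidean algorithm to find gcd.
We find integers such that 59*x0 + 40*y0 = 1

Step 3: Scale the particular solution.
Multiply by 5/1 = 5:
m = 95, n = -140

Step 4: Verify.
59*(95) + 40*(-140) = 5 = 5 ✓

m = 95, n = -140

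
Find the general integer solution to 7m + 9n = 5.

Step 1: Compute gcd(7, 9) = 1.
Since 1 divides 5, solutions exist.

Step 2: Find a particular solution using extended Euclidean algorithm.
We get m₀ = 20, n₀ = -15.
Check: 7*20 + 9*-15 = 5 = 5 ✓

Step 3: Write the general solution.
m = 20 + (9/1)t = 20 + 9t
n = -15 - (7/1)t = -15 - 7t
for any integer t.

m = 20 + 9t, n = -15 - 7t for integer t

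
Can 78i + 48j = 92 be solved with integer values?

Step 1: Compute gcd(78, 48).
gcd(78, 48) = 6

Step 2: Check divisibility.
Does 6 divide 92? 92 = 6 x 15 + 2, so no.

By the theorem on linear Diophantine equations, 78i + 48j = 92 has integer solutions if and only if gcd(78, 48) divides 92. Since 6 does not divide 92, no solutions exist.

No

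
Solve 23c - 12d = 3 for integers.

Step 1: Check solvability.
gcd(23, 12) = 1
Since 1 divides 3, solutions exist.

Step 2: Apply extended Euclidean algorithm to find gcd.
We find integers such that 23*x0 + 12*y0 = 1

Step 3: Scale the particular solution.
Multiply by 3/1 = 3:
c = -3, d = -6

Step 4: Verify.
23*(-3) - 12*(-6) = 3 = 3 ✓

c = -3, d = -6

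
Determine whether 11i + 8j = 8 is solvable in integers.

Step 1: Compute gcd(11, 8).
gcd(11, 8) = 1

Step 2: Check divisibility.
Does 1 divide 8? 8 = 1 x 8, so yes.

By the theorem on linear Diophantine equations, 11i + 8j = 8 has integer solutions if and only if gcd(11, 8) divides 8. Since 1 | 8, solutions exist.

Yes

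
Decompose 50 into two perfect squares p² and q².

We need to find integers p, q > 0 such that p² + q² = 50.
Trying p = 1: q² = 50 - 1² = 50 - 1 = 49
q = 7
Check: 1² + 7² = 1 + 49 = 50 ✓

50 = 1² + 7²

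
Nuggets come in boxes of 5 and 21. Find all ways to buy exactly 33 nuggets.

We need non-negative integers (x, y) with 5x + 21y = 33.
For each x in 0..6, check if 33 - 5x is a non-negative multiple of 21.
No x yields an integer y ≥ 0.

No solution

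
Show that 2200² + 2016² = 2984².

Compute a² + b² = 2200² + 2016² = 4840000 + 4064256 = 8904256
Compute c² = 2984² = 8904256
Since 8904256 = 8904256, confirmed.

Yes, it is a Pythagorean triple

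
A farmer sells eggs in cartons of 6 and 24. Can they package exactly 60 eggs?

We need non-negative a, b with 6a + 24b = 60.
gcd(6, 24) = 6 divides 60.
Try a = 2: 24b = 60 - 12 = 48, so b = 2.
One way: 2 cartons of 6 and 2 cartons of 24.

Yes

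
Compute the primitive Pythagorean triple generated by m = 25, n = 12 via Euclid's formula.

a = m² - n² = 25² - 12² = 625 - 144 = 481
b = 2mn = 2·25·12 = 600
c = m² + n² = 625 + 144 = 769
Verify: 481² + 600² = 231361 + 360000 = 591361 = 769² ✓

(481, 600, 769)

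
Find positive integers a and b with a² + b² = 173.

We need to find integers a, b > 0 such that a² + b² = 173.
Trying a = 2: b² = 173 - 2² = 173 - 4 = 169
b = 13
Check: 2² + 13² = 4 + 169 = 173 ✓

173 = 2² + 13²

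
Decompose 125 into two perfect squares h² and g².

We need to find integers h, g > 0 such that h² + g² = 125.
Trying h = 2: g² = 125 - 2² = 125 - 4 = 121
g = 11
Check: 2² + 11² = 4 + 121 = 125 ✓

125 = 2² + 11²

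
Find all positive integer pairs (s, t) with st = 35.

The positive divisors of 35 are: 1, 5, 7, 35.
Each divisor d gives the pair (d, 35/d):
(1, 35), (5, 7), (7, 5), (35, 1)

(1, 35), (5, 7), (7, 5), (35, 1)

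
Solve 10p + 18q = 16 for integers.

Step 1: Check solvability.
gcd(10, 18) = 2
Since 2 divides 16, solutions exist.

Step 2: Apply extended Euclidean algorithm to find gcd.
We find integers such that 10*x0 + 18*y0 = 2

Step 3: Scale the particular solution.
Multiply by 16/2 = 8:
p = 16, q = -8

Step 4: Verify.
10*(16) + 18*(-8) = 16 = 16 ✓

p = 16, q = -8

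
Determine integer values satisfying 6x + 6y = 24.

Step 1: Check solvability.
gcd(6, 6) = 6
Since 6 divides 24, solutions exist.

Step 2: Apply extended Euclidean algorithm to find gcd.
We find integers such that 6*x0 + 6*y0 = 6

Step 3: Scale the particular solution.
Multiply by 24/6 = 4:
x = 0, y = 4

Step 4: Verify.
6*(0) + 6*(4) = 24 = 24 ✓

x = 0, y = 4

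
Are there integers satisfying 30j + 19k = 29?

Step 1: Compute gcd(30, 19).
gcd(30, 19) = 1

Step 2: Check divisibility.
Does 1 divide 29? 29 = 1 x 29, so yes.

By the theorem on linear Diophantine equations, 30j + 19k = 29 has integer solutions if and only if gcd(30, 19) divides 29. Since 1 | 29, solutions exist.

Yes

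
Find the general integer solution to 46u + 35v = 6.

Step 1: Compute gcd(46, 35) = 1.
Since 1 divides 6, solutions exist.

Step 2: Find a particular solution using extended Euclidean algorithm.
We get u₀ = 96, v₀ = -126.
Check: 46*96 + 35*-126 = 6 = 6 ✓

Step 3: Write the general solution.
u = 96 + (35/1)t = 96 + 35t
v = -126 - (46/1)t = -126 - 46t
for any integer t.

u = 96 + 35t, v = -126 - 46t for integer t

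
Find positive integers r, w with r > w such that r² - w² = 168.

Factor: r² - w² = (r+w)(r-w) = 168.
We need two factors of 168 with the same parity.
Use r+w = 84 and r-w = 2 (product 84·2 = 168).
Adding: 2r = 86, so r = 43.
Subtracting: 2w = 82, so w = 41.
Check: 43² - 41² = 1849 - 1681 = 168 ✓

r = 43, w = 41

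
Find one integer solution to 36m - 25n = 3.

Step 1: Check solvability.
gcd(36, 25) = 1
Since 1 divides 3, solutions exist.

Step 2: Apply extended Euclidean algorithm to find gcd.
We find integers such that 36*x0 + 25*y0 = 1

Step 3: Scale the particular solution.
Multiply by 3/1 = 3:
m = -27, n = -39

Step 4: Verify.
36*(-27) - 25*(-39) = 3 = 3 ✓

m = -27, n = -39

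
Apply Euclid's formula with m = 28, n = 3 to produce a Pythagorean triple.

a = m² - n² = 28² - 3² = 784 - 9 = 775
b = 2mn = 2·28·3 = 168
c = m² + n² = 784 + 9 = 793
Verify: 775² + 168² = 600625 + 28224 = 628849 = 793² ✓

(775, 168, 793)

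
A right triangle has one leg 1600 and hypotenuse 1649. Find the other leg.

a² = c² - b² = 2719201 - 2560000 = 159201
a = 399

399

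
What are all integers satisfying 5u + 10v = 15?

Step 1: Compute gcd(5, 10) = 5.
Since 5 divides 15, solutions exist.

Step 2: Find a particular solution using extended Euclidean algorithm.
We get u₀ = 3, v₀ = 0.
Check: 5*3 + 10*0 = 15 = 15 ✓

Step 3: Write the general solution.
u = 3 + (10/5)t = 3 + 2t
v = 0 - (5/5)t = 0 - 1t
for any integer t.

u = 3 + 2t, v = 0 - 1t for integer t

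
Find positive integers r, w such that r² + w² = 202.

Search for r with 202 - r² a perfect square.
r = 9: 202 - 9² = 202 - 81 = 121 = 11² ✓
So r = 9, w = 11.

r = 9, w = 11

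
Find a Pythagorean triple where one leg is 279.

We need the other leg and hypotenuse such that 279² + x² = c².
Take x = 440, c = 521: 279² + 440² = 77841 + 193600 = 271441 = 521² ✓
Triple: (279, 440, 521)

(279, 440, 521)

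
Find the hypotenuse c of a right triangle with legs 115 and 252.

c² = a² + b² = 115² + 252² = 13225 + 63504 = 76729
c = 277

277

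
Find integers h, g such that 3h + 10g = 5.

Step 1: Check solvability.
gcd(3, 10) = 1
Since 1 divides 5, solutions exist.

Step 2: Apply extended Euclidean algorithm to find gcd.
We find integers such that 3*x0 + 10*y0 = 1

Step 3: Scale the particular solution.
Multiply by 5/1 = 5:
h = -15, g = 5

Step 4: Verify.
3*(-15) + 10*(5) = 5 = 5 ✓

h = -15, g = 5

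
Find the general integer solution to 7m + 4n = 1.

Step 1: Compute gcd(7, 4) = 1.
Since 1 divides 1, solutions exist.

Step 2: Find a particular solution using extended Euclidean algorithm.
We get m₀ = -1, n₀ = 2.
Check: 7*-1 + 4*2 = 1 = 1 ✓

Step 3: Write the general solution.
m = -1 + (4/1)t = -1 + 4t
n = 2 - (7/1)t = 2 - 7t
for any integer t.

m = -1 + 4t, n = 2 - 7t for integer t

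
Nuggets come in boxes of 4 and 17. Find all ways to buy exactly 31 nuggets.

We need non-negative integers (x, y) with 4x + 17y = 31.
For each x in 0..7, check if 31 - 4x is a non-negative multiple of 17.
No x yields an integer y ≥ 0.

No solution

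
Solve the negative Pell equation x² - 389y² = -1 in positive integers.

We need x² = 389y² - 1. Try successive y:
y = 1: x² = 389·1² - 1 = 388, not a perfect square
y = 2: x² = 389·2² - 1 = 1555, not a perfect square
y = 3: x² = 389·3² - 1 = 3500, not a perfect square
...
y = 65: x² = 389·65² - 1 = 1643524 = 1282² ✓
Check: 1282² - 389·65² = 1643524 - 1643525 = -1 ✓

x = 1282, y = 65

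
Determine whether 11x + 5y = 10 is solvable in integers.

Step 1: Compute gcd(11, 5).
gcd(11, 5) = 1

Step 2: Check divisibility.
Does 1 divide 10? 10 = 1 x 10, so yes.

By the theorem on linear Diophantine equations, 11x + 5y = 10 has integer solutions if and only if gcd(11, 5) divides 10. Since 1 | 10, solutions exist.

Yes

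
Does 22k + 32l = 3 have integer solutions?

Step 1: Compute gcd(22, 32).
gcd(22, 32) = 2

Step 2: Check divisibility.
Does 2 divide 3? 3 = 2 x 1 + 1, so no.

By the theorem on linear Diophantine equations, 22k + 32l = 3 has integer solutions if and only if gcd(22, 32) divides 3. Since 2 does not divide 3, no solutions exist.

No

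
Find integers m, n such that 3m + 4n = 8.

Step 1: Check solvability.
gcd(3, 4) = 1
Since 1 divides 8, solutions exist.

Step 2: Apply extended Euclidean algorithm to find gcd.
We find integers such that 3*x0 + 4*y0 = 1

Step 3: Scale the particular solution.
Multiply by 8/1 = 8:
m = -8, n = 8

Step 4: Verify.
3*(-8) + 4*(8) = 8 = 8 ✓

m = -8, n = 8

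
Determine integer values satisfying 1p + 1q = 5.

Step 1: Check solvability.
gcd(1, 1) = 1
Since 1 divides 5, solutions exist.

Step 2: Apply extended Euclidean algorithm to find gcd.
We find integers such that 1*x0 + 1*y0 = 1

Step 3: Scale the particular solution.
Multiply by 5/1 = 5:
p = 0, q = 5

Step 4: Verify.
1*(0) + 1*(5) = 5 = 5 ✓

p = 0, q = 5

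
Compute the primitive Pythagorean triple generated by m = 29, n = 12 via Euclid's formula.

a = m² - n² = 841 - 144 = 697
b = 2mn = 2·29·12 = 696
c = m² + n² = 841 + 144 = 985
Verify: 697² + 696² = 485809 + 484416 = 970225 = 985² ✓

(697, 696, 985)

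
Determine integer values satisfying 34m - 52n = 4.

Step 1: Check solvability.
gcd(34, 52) = 2
Since 2 divides 4, solutions exist.

Step 2: Apply extended Euclidean algorithm to find gcd.
We find integers such that 34*x0 + 52*y0 = 2

Step 3: Scale the particular solution.
Multiply by 4/2 = 2:
m = -6, n = -4

Step 4: Verify.
34*(-6) - 52*(-4) = 4 = 4 ✓

m = -6, n = -4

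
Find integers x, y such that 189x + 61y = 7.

Step 1: Check solvability.
gcd(189, 61) = 1
Since 1 divides 7, solutions exist.

Step 2: Apply extended Euclidean algorithm to find gcd.
We find integers such that 189*x0 + 61*y0 = 1

Step 3: Scale the particular solution.
Multiply by 7/1 = 7:
x = -70, y = 217

Step 4: Verify.
189*(-70) + 61*(217) = 7 = 7 ✓

x = -70, y = 217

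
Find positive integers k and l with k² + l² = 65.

We need to find integers k, l > 0 such that k² + l² = 65.
Trying k = 1: l² = 65 - 1² = 65 - 1 = 64
l = 8
Check: 1² + 8² = 1 + 64 = 65 ✓

65 = 1² + 8²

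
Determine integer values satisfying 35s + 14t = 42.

Step 1: Check solvability.
gcd(35, 14) = 7
Since 7 divides 42, solutions exist.

Step 2: Apply extended Euclidean algorithm to find gcd.
We find integers such that 35*x0 + 14*y0 = 7

Step 3: Scale the particular solution.
Multiply by 42/7 = 6:
s = 6, t = -12

Step 4: Verify.
35*(6) + 14*(-12) = 42 = 42 ✓

s = 6, t = -12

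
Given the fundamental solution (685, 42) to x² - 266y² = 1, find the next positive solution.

Solutions to x² - Dy² = 1 are generated by powers of (x₀ + y₀√D).
The next solution satisfies x₁ + y₁√266 = (x₀ + y₀√266)², giving:
x₁ = x₀² + 266y₀² = 685² + 266·42² = 469225 + 469224 = 938449
y₁ = 2x₀y₀ = 2·685·42 = 57540

Verify: 938449² - 266·57540² = 880686525601 - 880686525600 = 1 ✓

x = 938449, y = 57540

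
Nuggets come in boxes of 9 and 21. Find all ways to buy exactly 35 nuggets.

We need non-negative integers (x, y) with 9x + 21y = 35.
For each x in 0..3, check if 35 - 9x is a non-negative multiple of 21.
No x yields an integer y ≥ 0.

No solution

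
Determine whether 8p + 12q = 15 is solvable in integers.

Step 1: Compute gcd(8, 12).
gcd(8, 12) = 4

Step 2: Check divisibility.
Does 4 divide 15? 15 = 4 x 3 + 3, so no.

By the theorem on linear Diophantine equations, 8p + 12q = 15 has integer solutions if and only if gcd(8, 12) divides 15. Since 4 does not divide 15, no solutions exist.

No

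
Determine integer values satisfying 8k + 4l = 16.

Step 1: Check solvability.
gcd(8, 4) = 4
Since 4 divides 16, solutions exist.

Step 2: Apply extended Euclidean algorithm to find gcd.
We find integers such that 8*x0 + 4*y0 = 4

Step 3: Scale the particular solution.
Multiply by 16/4 = 4:
k = 0, l = 4

Step 4: Verify.
8*(0) + 4*(4) = 16 = 16 ✓

k = 0, l = 4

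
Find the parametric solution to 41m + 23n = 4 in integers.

Step 1: Compute gcd(41, 23) = 1.
Since 1 divides 4, solutions exist.

Step 2: Find a particular solution using extended Euclidean algorithm.
We get m₀ = 36, n₀ = -64.
Check: 41*36 + 23*-64 = 4 = 4 ✓

Step 3: Write the general solution.
m = 36 + (23/1)t = 36 + 23t
n = -64 - (41/1)t = -64 - 41t
for any integer t.

m = 36 + 23t, n = -64 - 41t for integer t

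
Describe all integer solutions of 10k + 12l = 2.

Step 1: Compute gcd(10, 12) = 2.
Since 2 divides 2, solutions exist.

Step 2: Find a particular solution using extended Euclidean algorithm.
We get k₀ = -1, l₀ = 1.
Check: 10*-1 + 12*1 = 2 = 2 ✓

Step 3: Write the general solution.
k = -1 + (12/2)t = -1 + 6t
l = 1 - (10/2)t = 1 - 5t
for any integer t.

k = -1 + 6t, l = 1 - 5t for integer t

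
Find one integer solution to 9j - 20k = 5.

Step 1: Check solvability.
gcd(9, 20) = 1
Since 1 divides 5, solutions exist.

Step 2: Apply extended Euclidean algorithm to find gcd.
We find integers such that 9*x0 + 20*y0 = 1

Step 3: Scale the particular solution.
Multiply by 5/1 = 5:
j = 45, k = 20

Step 4: Verify.
9*(45) - 20*(20) = 5 = 5 ✓

j = 45, k = 20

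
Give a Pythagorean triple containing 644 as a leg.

We need the other leg and hypotenuse such that 644² + x² = c².
Take x = 333, c = 725: 644² + 333² = 414736 + 110889 = 525625 = 725² ✓
Triple: (333, 644, 725)

(333, 644, 725)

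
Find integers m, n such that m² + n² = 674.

We need to find integers m, n > 0 such that m² + n² = 674.
Trying m = 7: n² = 674 - 7² = 674 - 49 = 625
n = 25
Check: 7² + 25² = 49 + 625 = 674 ✓

674 = 7² + 25²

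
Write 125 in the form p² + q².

We need to find integers p, q > 0 such that p² + q² = 125.
Trying p = 2: q² = 125 - 2² = 125 - 4 = 121
q = 11
Check: 2² + 11² = 4 + 121 = 125 ✓

125 = 2² + 11²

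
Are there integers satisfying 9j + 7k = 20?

Step 1: Compute gcd(9, 7).
gcd(9, 7) = 1

Step 2: Check divisibility.
Does 1 divide 20? 20 = 1 x 20, so yes.

By the theorem on linear Diophantine equations, 9j + 7k = 20 has integer solutions if and only if gcd(9, 7) divides 20. Since 1 | 20, solutions exist.

Yes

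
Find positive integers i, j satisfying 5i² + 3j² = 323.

Try small values of i and check whether (323 - 5i²)/3 is a perfect square.
i = 8: 5·8² = 320, so 3j² = 323 - 320 = 3, giving j² = 1, j = 1.
Check: 5·8² + 3·1² = 320 + 3 = 323 ✓

i = 8, j = 1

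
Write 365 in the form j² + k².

We need to find integers j, k > 0 such that j² + k² = 365.
Trying j = 2: k² = 365 - 2² = 365 - 4 = 361
k = 19
Check: 2² + 19² = 4 + 361 = 365 ✓

365 = 2² + 19²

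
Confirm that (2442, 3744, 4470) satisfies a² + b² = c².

Compute a² + b² = 2442² + 3744² = 5963364 + 14017536 = 19980900
Compute c² = 4470² = 19980900
Since 19980900 = 19980900, confirmed.

Yes, it is a Pythagorean triple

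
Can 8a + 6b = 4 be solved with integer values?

Step 1: Compute gcd(8, 6).
gcd(8, 6) = 2

Step 2: Check divisibility.
Does 2 divide 4? 4 = 2 x 2, so yes.

By the theorem on linear Diophantine equations, 8a + 6b = 4 has integer solutions if and only if gcd(8, 6) divides 4. Since 2 | 4, solutions exist.

Yes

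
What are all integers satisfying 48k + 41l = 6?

Step 1: Compute gcd(48, 41) = 1.
Since 1 divides 6, solutions exist.

Step 2: Find a particular solution using extended Euclidean algorithm.
We get k₀ = 36, l₀ = -42.
Check: 48*36 + 41*-42 = 6 = 6 ✓

Step 3: Write the general solution.
k = 36 + (41/1)t = 36 + 41t
l = -42 - (48/1)t = -42 - 48t
for any integer t.

k = 36 + 41t, l = -42 - 48t for integer t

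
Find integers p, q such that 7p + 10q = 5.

Step 1: Check solvability.
gcd(7, 10) = 1
Since 1 divides 5, solutions exist.

Step 2: Apply extended Euclidean algorithm to find gcd.
We find integers such that 7*x0 + 10*y0 = 1

Step 3: Scale the particular solution.
Multiply by 5/1 = 5:
p = 15, q = -10

Step 4: Verify.
7*(15) + 10*(-10) = 5 = 5 ✓

p = 15, q = -10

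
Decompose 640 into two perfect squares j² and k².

We need to find integers j, k > 0 such that j² + k² = 640.
Trying j = 8: k² = 640 - 8² = 640 - 64 = 576
k = 24
Check: 8² + 24² = 64 + 576 = 640 ✓

640 = 8² + 24²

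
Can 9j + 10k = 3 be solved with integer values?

Step 1: Compute gcd(9, 10).
gcd(9, 10) = 1

Step 2: Check divisibility.
Does 1 divide 3? 3 = 1 x 3, so yes.

By the theorem on linear Diophantine equations, 9j + 10k = 3 has integer solutions if and only if gcd(9, 10) divides 3. Since 1 | 3, solutions exist.

Yes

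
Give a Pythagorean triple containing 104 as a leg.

We need the other leg and hypotenuse such that 104² + x² = c².
Take x = 672, c = 680: 104² + 672² = 10816 + 451584 = 462400 = 680² ✓
Triple: (104, 672, 680)

(104, 672, 680)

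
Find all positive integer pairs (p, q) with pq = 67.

The positive divisors of 67 are: 1, 67.
Each divisor d gives the pair (d, 67/d):
(1, 67), (67, 1)

(1, 67), (67, 1)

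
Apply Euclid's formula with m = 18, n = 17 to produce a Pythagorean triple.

a = m² - n² = 18² - 17² = 324 - 289 = 35
b = 2mn = 2·18·17 = 612
c = m² + n² = 324 + 289 = 613
Verify: 35² + 612² = 1225 + 374544 = 375769 = 613² ✓

(35, 612, 613)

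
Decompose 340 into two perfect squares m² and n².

We need to find integers m, n > 0 such that m² + n² = 340.
Trying m = 4: n² = 340 - 4² = 340 - 16 = 324
n = 18
Check: 4² + 18² = 16 + 324 = 340 ✓

340 = 4² + 18²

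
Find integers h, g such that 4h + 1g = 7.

Step 1: Check solvability.
gcd(4, 1) = 1
Since 1 divides 7, solutions exist.

Step 2: Apply extended Euclidean algorithm to find gcd.
We find integers such that 4*x0 + 1*y0 = 1

Step 3: Scale the particular solution.
Multiply by 7/1 = 7:
h = 0, g = 7

Step 4: Verify.
4*(0) + 1*(7) = 7 = 7 ✓

h = 0, g = 7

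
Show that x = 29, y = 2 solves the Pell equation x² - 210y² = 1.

Compute x² = 29² = 841
Compute 210y² = 210·2² = 210·4 = 840
x² - 210y² = 841 - 840 = 1
Since this equals 1, (29, 2) is a solution.

Yes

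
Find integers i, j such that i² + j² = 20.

We need to find integers i, j > 0 such that i² + j² = 20.
Trying i = 2: j² = 20 - 2² = 20 - 4 = 16
j = 4
Check: 2² + 4² = 4 + 16 = 20 ✓

20 = 2² + 4²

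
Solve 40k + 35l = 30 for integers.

Step 1: Check solvability.
gcd(40, 35) = 5
Since 5 divides 30, solutions exist.

Step 2: Apply extended Euclidean algorithm to find gcd.
We find integers such that 40*x0 + 35*y0 = 5

Step 3: Scale the particular solution.
Multiply by 30/5 = 6:
k = 6, l = -6

Step 4: Verify.
40*(6) + 35*(-6) = 30 = 30 ✓

k = 6, l = -6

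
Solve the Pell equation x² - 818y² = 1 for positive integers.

We seek the smallest positive integers (x, y) with x² - 818y² = 1, i.e., x² = 818y² + 1.
Try successive y values:
y = 1: x² = 818·1² + 1 = 819, not a perfect square
y = 2: x² = 818·2² + 1 = 3273, not a perfect square
y = 3: x² = 818·3² + 1 = 7363, not a perfect square
... continuing the search (or via continued fractions) ...
y = 1430: x² = 818·1430² + 1 = 1672728201, x = 40899 ✓

Verify: 40899² - 818·1430² = 1672728201 - 1672728200 = 1 ✓

x = 40899, y = 1430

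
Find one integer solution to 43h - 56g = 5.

Step 1: Check solvability.
gcd(43, 56) = 1
Since 1 divides 5, solutions exist.

Step 2: Apply extended Euclidean algorithm to find gcd.
We find integers such that 43*x0 + 56*y0 = 1

Step 3: Scale the particular solution.
Multiply by 5/1 = 5:
h = -65, g = -50

Step 4: Verify.
43*(-65) - 56*(-50) = 5 = 5 ✓

h = -65, g = -50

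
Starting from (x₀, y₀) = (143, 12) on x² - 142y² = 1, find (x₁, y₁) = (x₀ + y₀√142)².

Solutions to x² - Dy² = 1 are generated by powers of (x₀ + y₀√D).
The next solution satisfies x₁ + y₁√142 = (x₀ + y₀√142)², giving:
x₁ = x₀² + 142y₀² = 143² + 142·12² = 20449 + 20448 = 40897
y₁ = 2x₀y₀ = 2·143·12 = 3432

Verify: 40897² - 142·3432² = 1672564609 - 1672564608 = 1 ✓

x = 40897, y = 3432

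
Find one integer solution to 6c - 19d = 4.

Step 1: Check solvability.
gcd(6, 19) = 1
Since 1 divides 4, solutions exist.

Step 2: Apply extended Euclidean algorithm to find gcd.
We find integers such that 6*x0 + 19*y0 = 1

Step 3: Scale the particular solution.
Multiply by 4/1 = 4:
c = -12, d = -4

Step 4: Verify.
6*(-12) - 19*(-4) = 4 = 4 ✓

c = -12, d = -4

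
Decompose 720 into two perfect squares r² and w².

We need to find integers r, w > 0 such that r² + w² = 720.
Trying r = 12: w² = 720 - 12² = 720 - 144 = 576
w = 24
Check: 12² + 24² = 144 + 576 = 720 ✓

720 = 12² + 24²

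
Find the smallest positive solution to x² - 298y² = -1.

We need x² = 298y² - 1. Try successive y:
y = 1: x² = 298·1² - 1 = 297, not a perfect square
y = 2: x² = 298·2² - 1 = 1191, not a perfect square
y = 3: x² = 298·3² - 1 = 2681, not a perfect square
...
y = 23725: x² = 298·23725² - 1 = 167736936249 = 409557² ✓
Check: 409557² - 298·23725² = 167736936249 - 167736936250 = -1 ✓

x = 409557, y = 23725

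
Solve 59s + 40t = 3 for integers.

Step 1: Check solvability.
gcd(59, 40) = 1
Since 1 divides 3, solutions exist.

Step 2: Apply extended Euclidean algorithm to find gcd.
We find integers such that 59*x0 + 40*y0 = 1

Step 3: Scale the particular solution.
Multiply by 3/1 = 3:
s = 57, t = -84

Step 4: Verify.
59*(57) + 40*(-84) = 3 = 3 ✓

s = 57, t = -84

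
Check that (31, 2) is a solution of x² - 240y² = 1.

Compute x² = 31² = 961
Compute 240y² = 240·2² = 240·4 = 960
x² - 240y² = 961 - 960 = 1
Since this equals 1, (31, 2) is a solution.

Yes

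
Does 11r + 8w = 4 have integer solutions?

Step 1: Compute gcd(11, 8).
gcd(11, 8) = 1

Step 2: Check divisibility.
Does 1 divide 4? 4 = 1 x 4, so yes.

By the theorem on linear Diophantine equations, 11r + 8w = 4 has integer solutions if and only if gcd(11, 8) divides 4. Since 1 | 4, solutions exist.

Yes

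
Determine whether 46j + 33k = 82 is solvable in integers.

Step 1: Compute gcd(46, 33).
gcd(46, 33) = 1

Step 2: Check divisibility.
Does 1 divide 82? 82 = 1 x 82, so yes.

By the theorem on linear Diophantine equations, 46j + 33k = 82 has integer solutions if and only if gcd(46, 33) divides 82. Since 1 | 82, solutions exist.

Yes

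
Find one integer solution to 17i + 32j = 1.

Step 1: Check solvability.
gcd(17, 32) = 1
Since 1 divides 1, solutions exist.

Step 2: Apply extended Euclidean algorithm to find gcd.
We find integers such that 17*x0 + 32*y0 = 1

Step 3: Scale the particular solution.
Multiply by 1/1 = 1:
i = -15, j = 8

Step 4: Verify.
17*(-15) + 32*(8) = 1 = 1 ✓

i = -15, j = 8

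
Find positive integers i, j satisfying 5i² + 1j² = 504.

Try small values of i and check whether (504 - 5i²)/1 is a perfect square.
i = 10: 5·10² = 500, so 1j² = 504 - 500 = 4, giving j² = 4, j = 2.
Check: 5·10² + 1·2² = 500 + 4 = 504 ✓

i = 10, j = 2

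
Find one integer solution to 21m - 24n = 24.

Step 1: Check solvability.
gcd(21, 24) = 3
Since 3 divides 24, solutions exist.

Step 2: Apply extended Euclidean algorithm to find gcd.
We find integers such that 21*x0 + 24*y0 = 3

Step 3: Scale the particular solution.
Multiply by 24/3 = 8:
m = -8, n = -8

Step 4: Verify.
21*(-8) - 24*(-8) = 24 = 24 ✓

m = -8, n = -8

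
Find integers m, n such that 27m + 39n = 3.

Step 1: Check solvability.
gcd(27, 39) = 3
Since 3 divides 3, solutions exist.

Step 2: Apply extended Euclidean algorithm to find gcd.
We find integers such that 27*x0 + 39*y0 = 3

Step 3: Scale the particular solution.
Multiply by 3/3 = 1:
m = 3, n = -2

Step 4: Verify.
27*(3) + 39*(-2) = 3 = 3 ✓

m = 3, n = -2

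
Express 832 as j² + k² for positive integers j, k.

We need to find integers j, k > 0 such that j² + k² = 832.
Trying j = 16: k² = 832 - 16² = 832 - 256 = 576
k = 24
Check: 16² + 24² = 256 + 576 = 832 ✓

832 = 16² + 24²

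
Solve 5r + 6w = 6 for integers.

Step 1: Check solvability.
gcd(5, 6) = 1
Since 1 divides 6, solutions exist.

Step 2: Apply extended Euclidean algorithm to find gcd.
We find integers such that 5*x0 + 6*y0 = 1

Step 3: Scale the particular solution.
Multiply by 6/1 = 6:
r = -6, w = 6

Step 4: Verify.
5*(-6) + 6*(6) = 6 = 6 ✓

r = -6, w = 6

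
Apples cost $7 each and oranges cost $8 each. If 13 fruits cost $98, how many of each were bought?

Let a = apples, o = oranges.
a + o = 13
7a + 8o = 98
Substitute o = 13 - a:
7a + 8(13 - a) = 98
(7 - 8)a = 98 - 104
-1a = -6
a = 6, o = 13 - 6 = 7

Apples: 6, Oranges: 7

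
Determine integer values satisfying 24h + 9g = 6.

Step 1: Check solvability.
gcd(24, 9) = 3
Since 3 divides 6, solutions exist.

Step 2: Apply extended Euclidean algorithm to find gcd.
We find integers such that 24*x0 + 9*y0 = 3

Step 3: Scale the particular solution.
Multiply by 6/3 = 2:
h = -2, g = 6

Step 4: Verify.
24*(-2) + 9*(6) = 6 = 6 ✓

h = -2, g = 6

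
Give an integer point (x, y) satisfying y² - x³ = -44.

Try small integer x values and check whether x³ - 44 is a perfect square.
x = 5: x³ - 44 = 5³ - 44 = 125 - 44 = 81
Is 81 a perfect square? 9² = 81 ✓
So (x, y) = (5, 9) is a solution.

x = 5, y = 9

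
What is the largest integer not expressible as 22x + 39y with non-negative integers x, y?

For two coprime denominations a and b, the Frobenius number (largest value not representable as a non-negative combination) is ab - a - b.
Here gcd(22, 39) = 1, so they are coprime.
F(22, 39) = 22·39 - 22 - 39 = 858 - 61 = 797

797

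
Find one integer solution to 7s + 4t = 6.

Step 1: Check solvability.
gcd(7, 4) = 1
Since 1 divides 6, solutions exist.

Step 2: Apply extended Euclidean algorithm to find gcd.
We find integers such that 7*x0 + 4*y0 = 1

Step 3: Scale the particular solution.
Multiply by 6/1 = 6:
s = -6, t = 12

Step 4: Verify.
7*(-6) + 4*(12) = 6 = 6 ✓

s = -6, t = 12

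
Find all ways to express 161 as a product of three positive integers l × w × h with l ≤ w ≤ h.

Iterate l from 1 to ⌊161^(1/3)⌋. For each l dividing 161, iterate w ≥ l with w dividing 161/l, and set h = 161/(l·w).
Triples found (2): (1×1×161), (1×7×23)

(1×1×161), (1×7×23)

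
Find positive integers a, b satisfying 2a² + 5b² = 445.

Try small values of a and check whether (445 - 2a²)/5 is a perfect square.
a = 10: 2·10² = 200, so 5b² = 445 - 200 = 245, giving b² = 49, b = 7.
Check: 2·10² + 5·7² = 200 + 245 = 445 ✓

a = 10, b = 7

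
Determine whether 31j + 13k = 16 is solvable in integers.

Step 1: Compute gcd(31, 13).
gcd(31, 13) = 1

Step 2: Check divisibility.
Does 1 divide 16? 16 = 1 x 16, so yes.

By the theorem on linear Diophantine equations, 31j + 13k = 16 has integer solutions if and only if gcd(31, 13) divides 16. Since 1 | 16, solutions exist.

Yes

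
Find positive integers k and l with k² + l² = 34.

We need to find integers k, l > 0 such that k² + l² = 34.
Trying k = 3: l² = 34 - 3² = 34 - 9 = 25
l = 5
Check: 3² + 5² = 9 + 25 = 34 ✓

34 = 3² + 5²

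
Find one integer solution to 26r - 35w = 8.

Step 1: Check solvability.
gcd(26, 35) = 1
Since 1 divides 8, solutions exist.

Step 2: Apply extended Euclidean algorithm to find gcd.
We find integers such that 26*x0 + 35*y0 = 1

Step 3: Scale the particular solution.
Multiply by 8/1 = 8:
r = -32, w = -24

Step 4: Verify.
26*(-32) - 35*(-24) = 8 = 8 ✓

r = -32, w = -24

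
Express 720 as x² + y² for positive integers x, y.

We need to find integers x, y > 0 such that x² + y² = 720.
Trying x = 12: y² = 720 - 12² = 720 - 144 = 576
y = 24
Check: 12² + 24² = 144 + 576 = 720 ✓

720 = 12² + 24²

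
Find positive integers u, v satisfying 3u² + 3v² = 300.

Try small values of u and check whether (300 - 3u²)/3 is a perfect square.
u = 6: 3·6² = 108, so 3v² = 300 - 108 = 192, giving v² = 64, v = 8.
Check: 3·6² + 3·8² = 108 + 192 = 300 ✓

u = 6, v = 8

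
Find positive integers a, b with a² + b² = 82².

We need a² + b² = 82² = 6724.
Trying: 18² + 80² = 324 + 6400 = 6724 ✓

(18, 80, 82)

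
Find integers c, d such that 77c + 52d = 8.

Step 1: Check solvability.
gcd(77, 52) = 1
Since 1 divides 8, solutions exist.

Step 2: Apply extended Euclidean algorithm to find gcd.
We find integers such that 77*x0 + 52*y0 = 1

Step 3: Scale the particular solution.
Multiply by 8/1 = 8:
c = 200, d = -296

Step 4: Verify.
77*(200) + 52*(-296) = 8 = 8 ✓

c = 200, d = -296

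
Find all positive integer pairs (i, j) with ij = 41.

The positive divisors of 41 are: 1, 41.
Each divisor d gives the pair (d, 41/d):
(1, 41), (41, 1)

(1, 41), (41, 1)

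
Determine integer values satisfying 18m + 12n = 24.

Step 1: Check solvability.
gcd(18, 12) = 6
Since 6 divides 24, solutions exist.

Step 2: Apply extended Euclidean algorithm to find gcd.
We find integers such that 18*x0 + 12*y0 = 6

Step 3: Scale the particular solution.
Multiply by 24/6 = 4:
m = 4, n = -4

Step 4: Verify.
18*(4) + 12*(-4) = 24 = 24 ✓

m = 4, n = -4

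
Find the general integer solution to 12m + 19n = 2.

Step 1: Compute gcd(12, 19) = 1.
Since 1 divides 2, solutions exist.

Step 2: Find a particular solution using extended Euclidean algorithm.
We get m₀ = 16, n₀ = -10.
Check: 12*16 + 19*-10 = 2 = 2 ✓

Step 3: Write the general solution.
m = 16 + (19/1)t = 16 + 19t
n = -10 - (12/1)t = -10 - 12t
for any integer t.

m = 16 + 19t, n = -10 - 12t for integer t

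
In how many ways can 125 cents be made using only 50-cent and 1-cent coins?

We need non-negative integers (x, y) with 50x + 1y = 125.
For each x from 0 to 2, check if (125 - 50x) is a non-negative multiple of 1.
Solutions (x, y): (0,125), (1,75), (2,25)
Count: 3

3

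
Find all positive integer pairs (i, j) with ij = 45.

The positive divisors of 45 are: 1, 3, 5, 9, 15, 45.
Each divisor d gives the pair (d, 45/d):
(1, 45), (3, 15), (5, 9), (9, 5), (15, 3), (45, 1)

(1, 45), (3, 15), (5, 9), (9, 5), (15, 3), (45, 1)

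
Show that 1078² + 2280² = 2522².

Compute a² + b² = 1078² + 2280² = 1162084 + 5198400 = 6360484
Compute c² = 2522² = 6360484
Since 6360484 = 6360484, confirmed.

Yes, it is a Pythagorean triple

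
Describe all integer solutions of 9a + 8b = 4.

Step 1: Compute gcd(9, 8) = 1.
Since 1 divides 4, solutions exist.

Step 2: Find a particular solution using extended Euclidean algorithm.
We get a₀ = 4, b₀ = -4.
Check: 9*4 + 8*-4 = 4 = 4 ✓

Step 3: Write the general solution.
a = 4 + (8/1)t = 4 + 8t
b = -4 - (9/1)t = -4 - 9t
for any integer t.

a = 4 + 8t, b = -4 - 9t for integer t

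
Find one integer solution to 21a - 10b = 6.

Step 1: Check solvability.
gcd(21, 10) = 1
Since 1 divides 6, solutions exist.

Step 2: Apply extended Euclidean algorithm to find gcd.
We find integers such that 21*x0 + 10*y0 = 1

Step 3: Scale the particular solution.
Multiply by 6/1 = 6:
a = 6, b = 12

Step 4: Verify.
21*(6) - 10*(12) = 6 = 6 ✓

a = 6, b = 12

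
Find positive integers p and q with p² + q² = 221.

We need to find integers p, q > 0 such that p² + q² = 221.
Trying p = 5: q² = 221 - 5² = 221 - 25 = 196
q = 14
Check: 5² + 14² = 25 + 196 = 221 ✓

221 = 5² + 14²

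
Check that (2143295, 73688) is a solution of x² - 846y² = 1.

Compute x² = 2143295² = 4593713457025
Compute 846y² = 846·73688² = 846·5429921344 = 4593713457024
x² - 846y² = 4593713457025 - 4593713457024 = 1
Since this equals 1, (2143295, 73688) is a solution.

Yes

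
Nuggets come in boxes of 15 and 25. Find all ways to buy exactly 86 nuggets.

We need non-negative integers (x, y) with 15x + 25y = 86.
For each x in 0..5, check if 86 - 15x is a non-negative multiple of 25.
No x yields an integer y ≥ 0.

No solution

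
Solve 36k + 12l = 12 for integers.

Step 1: Check solvability.
gcd(36, 12) = 12
Since 12 divides 12, solutions exist.

Step 2: Apply extended Euclidean algorithm to find gcd.
We find integers such that 36*x0 + 12*y0 = 12

Step 3: Scale the particular solution.
Multiply by 12/12 = 1:
k = 0, l = 1

Step 4: Verify.
36*(0) + 12*(1) = 12 = 12 ✓

k = 0, l = 1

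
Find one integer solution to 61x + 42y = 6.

Step 1: Check solvability.
gcd(61, 42) = 1
Since 1 divides 6, solutions exist.

Step 2: Apply extended Euclidean algorithm to find gcd.
We find integers such that 61*x0 + 42*y0 = 1

Step 3: Scale the particular solution.
Multiply by 6/1 = 6:
x = -66, y = 96

Step 4: Verify.
61*(-66) + 42*(96) = 6 = 6 ✓

x = -66, y = 96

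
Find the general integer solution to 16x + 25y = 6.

Step 1: Compute gcd(16, 25) = 1.
Since 1 divides 6, solutions exist.

Step 2: Find a particular solution using extended Euclidean algorithm.
We get x₀ = 66, y₀ = -42.
Check: 16*66 + 25*-42 = 6 = 6 ✓

Step 3: Write the general solution.
x = 66 + (25/1)t = 66 + 25t
y = -42 - (16/1)t = -42 - 16t
for any integer t.

x = 66 + 25t, y = -42 - 16t for integer t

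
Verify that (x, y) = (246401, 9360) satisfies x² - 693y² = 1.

Compute x² = 246401² = 60713452801
Compute 693y² = 693·9360² = 693·87609600 = 60713452800
x² - 693y² = 60713452801 - 60713452800 = 1
Since this equals 1, (246401, 9360) is a solution.

Yes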